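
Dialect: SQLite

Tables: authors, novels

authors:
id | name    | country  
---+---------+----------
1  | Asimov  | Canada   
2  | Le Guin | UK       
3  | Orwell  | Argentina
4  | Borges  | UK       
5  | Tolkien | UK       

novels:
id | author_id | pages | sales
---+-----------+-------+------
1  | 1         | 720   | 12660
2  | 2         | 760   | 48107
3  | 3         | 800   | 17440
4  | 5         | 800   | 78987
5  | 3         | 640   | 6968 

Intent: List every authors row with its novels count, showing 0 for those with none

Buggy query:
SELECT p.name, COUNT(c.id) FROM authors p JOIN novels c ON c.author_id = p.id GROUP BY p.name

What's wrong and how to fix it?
Bug: An inner join excludes parents with zero children

Fix: Use LEFT JOIN so parents without children still appear (COUNT(c.id) gives 0)

Corrected query:
SELECT p.name, COUNT(c.id) FROM authors p LEFT JOIN novels c ON c.author_id = p.id GROUP BY p.name

Result:
name    | COUNT(c.id)
--------+------------
Asimov  | 1          
Borges  | 0          
Le Guin | 1          
Orwell  | 2          
Tolkien | 1          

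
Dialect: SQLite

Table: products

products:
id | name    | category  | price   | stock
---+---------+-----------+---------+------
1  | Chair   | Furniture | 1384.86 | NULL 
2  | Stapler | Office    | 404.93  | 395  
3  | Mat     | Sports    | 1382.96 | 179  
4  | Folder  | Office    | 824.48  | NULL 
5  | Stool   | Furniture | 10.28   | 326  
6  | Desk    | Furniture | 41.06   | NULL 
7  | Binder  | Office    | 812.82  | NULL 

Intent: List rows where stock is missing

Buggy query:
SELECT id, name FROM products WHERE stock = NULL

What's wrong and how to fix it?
Bug: '= NULL' is always unknown in SQL three-valued logic, so no rows match

Fix: Use IS NULL to test for NULL

Corrected query:
SELECT id, name FROM products WHERE stock IS NULL

Result:
id | name  
---+-------
1  | Chair 
4  | Folder
6  | Desk  
7  | Binder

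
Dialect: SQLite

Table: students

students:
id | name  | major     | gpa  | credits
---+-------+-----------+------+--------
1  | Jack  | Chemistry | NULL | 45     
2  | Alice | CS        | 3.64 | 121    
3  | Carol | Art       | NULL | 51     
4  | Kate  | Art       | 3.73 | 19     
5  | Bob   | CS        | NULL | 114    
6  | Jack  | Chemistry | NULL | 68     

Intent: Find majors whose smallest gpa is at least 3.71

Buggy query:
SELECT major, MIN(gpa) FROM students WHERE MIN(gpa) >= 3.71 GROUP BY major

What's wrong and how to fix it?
Bug: Aggregates like MIN are computed per group after WHERE runs

Fix: Use HAVING for the per-group MIN condition

Corrected query:
SELECT major, MIN(gpa) FROM students GROUP BY major HAVING MIN(gpa) >= 3.71

Result:
major | MIN(gpa)
------+---------
Art   | 3.73    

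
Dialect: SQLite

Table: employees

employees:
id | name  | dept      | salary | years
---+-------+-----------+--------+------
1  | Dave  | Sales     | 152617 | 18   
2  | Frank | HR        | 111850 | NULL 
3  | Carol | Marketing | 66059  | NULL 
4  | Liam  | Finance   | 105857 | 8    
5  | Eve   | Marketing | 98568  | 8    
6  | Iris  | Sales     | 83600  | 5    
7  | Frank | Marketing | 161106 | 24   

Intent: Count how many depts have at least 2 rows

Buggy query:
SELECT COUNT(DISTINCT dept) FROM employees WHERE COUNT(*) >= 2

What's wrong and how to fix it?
Bug: WHERE filters individual rows, not groups, so a group-level COUNT is invalid there

Fix: Use a subquery that GROUPs and filters with HAVING, then count its rows

Corrected query:
SELECT COUNT(*) FROM (SELECT dept FROM employees GROUP BY dept HAVING COUNT(*) >= 2)

Result:
COUNT(*)
--------
2       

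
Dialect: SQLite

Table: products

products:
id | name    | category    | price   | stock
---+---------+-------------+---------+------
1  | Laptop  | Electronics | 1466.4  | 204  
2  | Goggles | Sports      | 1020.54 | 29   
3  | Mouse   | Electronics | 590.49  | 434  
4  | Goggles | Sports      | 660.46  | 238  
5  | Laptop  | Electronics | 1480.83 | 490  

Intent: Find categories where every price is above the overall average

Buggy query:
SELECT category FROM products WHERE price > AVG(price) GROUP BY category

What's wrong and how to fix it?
Bug: WHERE evaluates per row before aggregation, so AVG() is unavailable

Fix: Use a subquery for AVG and a HAVING MIN(...) filter so the condition holds for every row in the group

Corrected query:
SELECT category FROM products GROUP BY category HAVING MIN(price) > (SELECT AVG(price) FROM products)

Result:
(no rows)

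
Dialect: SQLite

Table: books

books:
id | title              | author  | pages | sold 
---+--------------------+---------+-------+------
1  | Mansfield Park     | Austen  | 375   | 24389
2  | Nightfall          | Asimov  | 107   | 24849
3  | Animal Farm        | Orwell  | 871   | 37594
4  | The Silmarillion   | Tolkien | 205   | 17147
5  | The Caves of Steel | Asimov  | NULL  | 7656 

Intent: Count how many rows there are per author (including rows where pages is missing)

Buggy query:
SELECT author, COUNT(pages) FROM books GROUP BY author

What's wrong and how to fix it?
Bug: COUNT(column) counts non-NULL values only; rows with NULL pages aren't counted

Fix: Replace COUNT(pages) with COUNT(*)

Corrected query:
SELECT author, COUNT(*) FROM books GROUP BY author

Result:
author  | COUNT(*)
--------+---------
Asimov  | 2       
Austen  | 1       
Orwell  | 1       
Tolkien | 1       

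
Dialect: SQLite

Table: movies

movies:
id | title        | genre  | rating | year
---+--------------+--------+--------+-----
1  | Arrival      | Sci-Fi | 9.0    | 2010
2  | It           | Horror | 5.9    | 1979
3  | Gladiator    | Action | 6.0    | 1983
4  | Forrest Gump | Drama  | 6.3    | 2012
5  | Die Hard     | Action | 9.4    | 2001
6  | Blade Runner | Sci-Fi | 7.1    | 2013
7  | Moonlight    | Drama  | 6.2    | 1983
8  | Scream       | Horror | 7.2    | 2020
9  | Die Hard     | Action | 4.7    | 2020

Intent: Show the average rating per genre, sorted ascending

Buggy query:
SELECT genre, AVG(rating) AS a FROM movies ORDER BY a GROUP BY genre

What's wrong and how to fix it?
Bug: ORDER BY appears before GROUP BY; SQL clause order requires GROUP BY first

Fix: Move ORDER BY to the end, after GROUP BY

Corrected query:
SELECT genre, AVG(rating) AS a FROM movies GROUP BY genre ORDER BY a

Result:
genre  | a   
-------+-----
Drama  | 6.25
Horror | 6.55
Action | 6.7 
Sci-Fi | 8.05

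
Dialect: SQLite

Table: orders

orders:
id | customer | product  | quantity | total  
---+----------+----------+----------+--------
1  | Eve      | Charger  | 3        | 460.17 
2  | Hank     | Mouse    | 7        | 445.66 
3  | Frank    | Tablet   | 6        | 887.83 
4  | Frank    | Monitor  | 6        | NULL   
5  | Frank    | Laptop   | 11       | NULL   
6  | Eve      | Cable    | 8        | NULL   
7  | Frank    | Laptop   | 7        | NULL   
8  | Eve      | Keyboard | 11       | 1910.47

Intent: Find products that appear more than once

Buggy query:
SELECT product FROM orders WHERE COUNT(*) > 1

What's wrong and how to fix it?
Bug: COUNT(*) is an aggregate and cannot be used in WHERE

Fix: GROUP BY product, then filter groups with HAVING COUNT(*) > 1

Corrected query:
SELECT product FROM orders GROUP BY product HAVING COUNT(*) > 1

Result:
product
-------
Laptop 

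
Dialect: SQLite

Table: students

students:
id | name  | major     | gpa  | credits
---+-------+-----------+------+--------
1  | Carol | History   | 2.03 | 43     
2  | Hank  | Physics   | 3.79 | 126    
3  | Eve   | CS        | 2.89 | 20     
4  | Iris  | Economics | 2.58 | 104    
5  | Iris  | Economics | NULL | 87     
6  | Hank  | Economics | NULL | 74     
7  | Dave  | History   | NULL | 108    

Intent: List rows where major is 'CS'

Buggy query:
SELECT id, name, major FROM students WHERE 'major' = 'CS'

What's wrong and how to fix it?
Bug: 'major' in single quotes is a string literal, not the column; the comparison is literal-vs-literal and never true

Fix: Reference the column as major without single quotes

Corrected query:
SELECT id, name, major FROM students WHERE major = 'CS'

Result:
id | name | major
---+------+------
3  | Eve  | CS   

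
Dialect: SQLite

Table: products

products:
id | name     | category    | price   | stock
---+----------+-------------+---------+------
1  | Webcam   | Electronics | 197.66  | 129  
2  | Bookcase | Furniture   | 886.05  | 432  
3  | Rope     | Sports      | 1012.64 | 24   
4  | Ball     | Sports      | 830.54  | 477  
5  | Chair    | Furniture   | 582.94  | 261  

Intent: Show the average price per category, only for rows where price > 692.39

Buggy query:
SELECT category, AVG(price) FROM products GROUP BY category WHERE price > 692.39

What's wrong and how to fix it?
Bug: WHERE cannot follow GROUP BY

Fix: Place WHERE between FROM and GROUP BY

Corrected query:
SELECT category, AVG(price) FROM products WHERE price > 692.39 GROUP BY category

Result:
category  | AVG(price)
----------+-----------
Furniture | 886.05    
Sports    | 921.59    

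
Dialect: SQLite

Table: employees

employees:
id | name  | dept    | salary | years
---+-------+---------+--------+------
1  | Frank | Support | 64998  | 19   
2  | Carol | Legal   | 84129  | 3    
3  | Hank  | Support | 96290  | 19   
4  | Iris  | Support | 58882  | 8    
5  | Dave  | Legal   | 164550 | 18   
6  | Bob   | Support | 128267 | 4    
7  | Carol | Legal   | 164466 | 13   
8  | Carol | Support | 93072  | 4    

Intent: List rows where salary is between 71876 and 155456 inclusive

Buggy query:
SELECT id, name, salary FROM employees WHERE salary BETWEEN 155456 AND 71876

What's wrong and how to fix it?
Bug: BETWEEN expects the lower bound first; with 155456 AND 71876 the range is empty

Fix: Swap the bounds so the smaller value comes first

Corrected query:
SELECT id, name, salary FROM employees WHERE salary BETWEEN 71876 AND 155456

Result:
id | name  | salary
---+-------+-------
2  | Carol | 84129 
3  | Hank  | 96290 
6  | Bob   | 128267
8  | Carol | 93072 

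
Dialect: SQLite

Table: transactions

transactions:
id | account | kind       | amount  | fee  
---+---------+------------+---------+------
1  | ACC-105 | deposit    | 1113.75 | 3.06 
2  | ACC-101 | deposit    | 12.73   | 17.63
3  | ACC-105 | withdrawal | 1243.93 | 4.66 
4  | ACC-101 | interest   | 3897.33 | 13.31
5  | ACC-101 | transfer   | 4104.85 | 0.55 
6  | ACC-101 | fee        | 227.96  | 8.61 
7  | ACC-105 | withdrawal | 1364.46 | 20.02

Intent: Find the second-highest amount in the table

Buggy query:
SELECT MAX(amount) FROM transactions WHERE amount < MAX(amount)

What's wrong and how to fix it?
Bug: The inner MAX is an aggregate inside WHERE, which is not allowed

Fix: Compute the overall MAX in a subquery, then take MAX of rows below it

Corrected query:
SELECT MAX(amount) FROM transactions WHERE amount < (SELECT MAX(amount) FROM transactions)

Result:
MAX(amount)
-----------
3897.33    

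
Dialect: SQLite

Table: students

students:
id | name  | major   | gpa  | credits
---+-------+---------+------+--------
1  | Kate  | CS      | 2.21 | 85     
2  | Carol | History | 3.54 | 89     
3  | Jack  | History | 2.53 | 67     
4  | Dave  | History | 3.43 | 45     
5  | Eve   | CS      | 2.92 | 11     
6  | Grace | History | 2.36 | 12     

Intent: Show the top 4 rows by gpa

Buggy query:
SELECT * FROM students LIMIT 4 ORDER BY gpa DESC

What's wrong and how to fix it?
Bug: LIMIT must come after ORDER BY

Fix: Swap the clauses: ORDER BY first, then LIMIT

Corrected query:
SELECT * FROM students ORDER BY gpa DESC LIMIT 4

Result:
id | name  | major   | gpa  | credits
---+-------+---------+------+--------
2  | Carol | History | 3.54 | 89     
4  | Dave  | History | 3.43 | 45     
5  | Eve   | CS      | 2.92 | 11     
3  | Jack  | History | 2.53 | 67     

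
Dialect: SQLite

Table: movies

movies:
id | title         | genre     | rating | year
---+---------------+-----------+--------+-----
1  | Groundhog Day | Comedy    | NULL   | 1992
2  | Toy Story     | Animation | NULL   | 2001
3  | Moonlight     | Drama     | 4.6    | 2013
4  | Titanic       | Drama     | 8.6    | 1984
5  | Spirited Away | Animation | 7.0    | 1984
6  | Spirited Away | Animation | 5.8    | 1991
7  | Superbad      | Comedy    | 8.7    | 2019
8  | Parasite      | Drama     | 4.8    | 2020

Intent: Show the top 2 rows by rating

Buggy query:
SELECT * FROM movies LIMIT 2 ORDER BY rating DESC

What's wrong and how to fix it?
Bug: ORDER BY cannot follow LIMIT; LIMIT is the final clause

Fix: Sort with ORDER BY, then apply LIMIT

Corrected query:
SELECT * FROM movies ORDER BY rating DESC LIMIT 2

Result:
id | title    | genre  | rating | year
---+----------+--------+--------+-----
7  | Superbad | Comedy | 8.7    | 2019
4  | Titanic  | Drama  | 8.6    | 1984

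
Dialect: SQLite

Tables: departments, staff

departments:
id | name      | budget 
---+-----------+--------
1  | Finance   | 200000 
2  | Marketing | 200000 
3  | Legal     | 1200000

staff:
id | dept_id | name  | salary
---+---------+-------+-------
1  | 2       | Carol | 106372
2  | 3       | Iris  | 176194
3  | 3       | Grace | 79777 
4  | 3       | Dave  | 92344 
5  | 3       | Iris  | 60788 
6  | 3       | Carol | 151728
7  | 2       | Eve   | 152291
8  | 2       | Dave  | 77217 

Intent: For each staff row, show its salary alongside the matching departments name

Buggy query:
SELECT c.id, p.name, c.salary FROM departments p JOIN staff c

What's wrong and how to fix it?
Bug: Missing join condition: each staff row is matched to all departments rows instead of just its own

Fix: Add ON c.dept_id = p.id to the JOIN

Corrected query:
SELECT c.id, p.name, c.salary FROM departments p JOIN staff c ON c.dept_id = p.id

Result:
id | name      | salary
---+-----------+-------
1  | Marketing | 106372
2  | Legal     | 176194
3  | Legal     | 79777 
4  | Legal     | 92344 
5  | Legal     | 60788 
6  | Legal     | 151728
7  | Marketing | 152291
8  | Marketing | 77217 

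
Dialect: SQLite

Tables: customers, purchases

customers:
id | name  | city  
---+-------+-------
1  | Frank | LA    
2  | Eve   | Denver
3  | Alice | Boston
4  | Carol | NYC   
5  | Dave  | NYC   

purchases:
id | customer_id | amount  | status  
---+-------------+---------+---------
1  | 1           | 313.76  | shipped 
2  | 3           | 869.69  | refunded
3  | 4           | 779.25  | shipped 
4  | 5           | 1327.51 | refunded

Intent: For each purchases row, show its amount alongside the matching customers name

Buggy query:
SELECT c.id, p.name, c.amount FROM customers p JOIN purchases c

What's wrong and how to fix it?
Bug: JOIN with no ON clause produces a cartesian product; every purchases row pairs with every customers row

Fix: Add ON c.customer_id = p.id to the JOIN

Corrected query:
SELECT c.id, p.name, c.amount FROM customers p JOIN purchases c ON c.customer_id = p.id

Result:
id | name  | amount 
---+-------+--------
1  | Frank | 313.76 
2  | Alice | 869.69 
3  | Carol | 779.25 
4  | Dave  | 1327.51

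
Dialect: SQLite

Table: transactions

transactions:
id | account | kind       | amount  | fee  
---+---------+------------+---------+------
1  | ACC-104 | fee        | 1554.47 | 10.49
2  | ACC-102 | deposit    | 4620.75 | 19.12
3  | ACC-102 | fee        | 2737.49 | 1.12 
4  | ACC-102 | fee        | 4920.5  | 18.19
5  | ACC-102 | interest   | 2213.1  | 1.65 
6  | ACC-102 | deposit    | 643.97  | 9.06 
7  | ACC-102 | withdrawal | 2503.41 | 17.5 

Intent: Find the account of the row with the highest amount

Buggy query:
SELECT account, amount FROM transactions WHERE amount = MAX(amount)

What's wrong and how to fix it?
Bug: MAX(amount) is an aggregate and cannot be used directly in WHERE

Fix: Wrap MAX in a scalar subquery so WHERE compares against a single value

Corrected query:
SELECT account, amount FROM transactions WHERE amount = (SELECT MAX(amount) FROM transactions)

Result:
account | amount
--------+-------
ACC-102 | 4920.5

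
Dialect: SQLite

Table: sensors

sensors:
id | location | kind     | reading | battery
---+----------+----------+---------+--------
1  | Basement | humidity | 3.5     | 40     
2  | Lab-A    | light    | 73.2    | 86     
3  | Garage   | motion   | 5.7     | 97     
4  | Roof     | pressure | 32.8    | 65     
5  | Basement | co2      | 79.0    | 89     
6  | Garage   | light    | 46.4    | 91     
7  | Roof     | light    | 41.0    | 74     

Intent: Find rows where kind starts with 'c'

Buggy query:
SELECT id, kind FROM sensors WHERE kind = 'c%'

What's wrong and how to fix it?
Bug: '=' compares the literal string including the % character; pattern matching needs LIKE

Fix: Use LIKE for wildcard pattern matching

Corrected query:
SELECT id, kind FROM sensors WHERE kind LIKE 'c%'

Result:
id | kind
---+-----
5  | co2 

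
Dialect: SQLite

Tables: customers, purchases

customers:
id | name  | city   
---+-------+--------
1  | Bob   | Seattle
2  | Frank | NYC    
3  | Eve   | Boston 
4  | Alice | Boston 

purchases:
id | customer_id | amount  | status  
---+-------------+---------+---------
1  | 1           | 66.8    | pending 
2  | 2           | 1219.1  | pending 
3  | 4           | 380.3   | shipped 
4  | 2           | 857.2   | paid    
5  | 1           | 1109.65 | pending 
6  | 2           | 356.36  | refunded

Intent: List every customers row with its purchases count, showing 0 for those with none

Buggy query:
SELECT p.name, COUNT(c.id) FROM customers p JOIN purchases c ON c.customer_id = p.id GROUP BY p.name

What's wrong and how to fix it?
Bug: An inner join excludes parents with zero children

Fix: Use LEFT JOIN so parents without children still appear (COUNT(c.id) gives 0)

Corrected query:
SELECT p.name, COUNT(c.id) FROM customers p LEFT JOIN purchases c ON c.customer_id = p.id GROUP BY p.name

Result:
name  | COUNT(c.id)
------+------------
Alice | 1          
Bob   | 2          
Eve   | 0          
Frank | 3          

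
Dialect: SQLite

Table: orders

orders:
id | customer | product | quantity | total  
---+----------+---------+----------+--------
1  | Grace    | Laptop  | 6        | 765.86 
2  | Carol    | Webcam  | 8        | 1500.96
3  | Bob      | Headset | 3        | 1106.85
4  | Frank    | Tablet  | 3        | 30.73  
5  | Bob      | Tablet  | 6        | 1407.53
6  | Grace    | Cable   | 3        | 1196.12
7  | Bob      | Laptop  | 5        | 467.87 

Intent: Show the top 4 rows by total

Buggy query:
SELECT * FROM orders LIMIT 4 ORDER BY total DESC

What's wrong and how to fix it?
Bug: LIMIT must come after ORDER BY

Fix: Swap the clauses: ORDER BY first, then LIMIT

Corrected query:
SELECT * FROM orders ORDER BY total DESC LIMIT 4

Result:
id | customer | product | quantity | total  
---+----------+---------+----------+--------
2  | Carol    | Webcam  | 8        | 1500.96
5  | Bob      | Tablet  | 6        | 1407.53
6  | Grace    | Cable   | 3        | 1196.12
3  | Bob      | Headset | 3        | 1106.85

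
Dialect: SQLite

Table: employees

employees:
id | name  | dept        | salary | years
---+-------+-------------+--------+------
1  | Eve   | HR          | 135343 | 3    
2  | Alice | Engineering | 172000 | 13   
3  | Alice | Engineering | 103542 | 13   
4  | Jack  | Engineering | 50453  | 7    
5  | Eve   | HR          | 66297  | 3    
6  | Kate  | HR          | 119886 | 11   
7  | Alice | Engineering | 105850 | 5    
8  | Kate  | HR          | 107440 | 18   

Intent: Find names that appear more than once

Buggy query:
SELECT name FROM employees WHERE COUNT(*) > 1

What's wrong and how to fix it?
Bug: WHERE can't reference COUNT(*); aggregates are computed after WHERE

Fix: GROUP BY name, then filter groups with HAVING COUNT(*) > 1

Corrected query:
SELECT name FROM employees GROUP BY name HAVING COUNT(*) > 1

Result:
name 
-----
Alice
Eve  
Kate 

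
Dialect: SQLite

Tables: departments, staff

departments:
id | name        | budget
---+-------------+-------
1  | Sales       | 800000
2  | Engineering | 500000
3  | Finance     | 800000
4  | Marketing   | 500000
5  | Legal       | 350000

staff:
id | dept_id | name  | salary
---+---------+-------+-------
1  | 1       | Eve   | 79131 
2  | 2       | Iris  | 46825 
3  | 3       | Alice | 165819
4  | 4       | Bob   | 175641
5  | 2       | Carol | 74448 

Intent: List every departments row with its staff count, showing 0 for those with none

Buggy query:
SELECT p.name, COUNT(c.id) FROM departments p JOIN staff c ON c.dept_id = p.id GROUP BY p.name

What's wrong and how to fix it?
Bug: INNER JOIN drops departments rows that have no matching staff rows

Fix: Switch to LEFT JOIN to retain unmatched parent rows

Corrected query:
SELECT p.name, COUNT(c.id) FROM departments p LEFT JOIN staff c ON c.dept_id = p.id GROUP BY p.name

Result:
name        | COUNT(c.id)
------------+------------
Engineering | 2          
Finance     | 1          
Legal       | 0          
Marketing   | 1          
Sales       | 1          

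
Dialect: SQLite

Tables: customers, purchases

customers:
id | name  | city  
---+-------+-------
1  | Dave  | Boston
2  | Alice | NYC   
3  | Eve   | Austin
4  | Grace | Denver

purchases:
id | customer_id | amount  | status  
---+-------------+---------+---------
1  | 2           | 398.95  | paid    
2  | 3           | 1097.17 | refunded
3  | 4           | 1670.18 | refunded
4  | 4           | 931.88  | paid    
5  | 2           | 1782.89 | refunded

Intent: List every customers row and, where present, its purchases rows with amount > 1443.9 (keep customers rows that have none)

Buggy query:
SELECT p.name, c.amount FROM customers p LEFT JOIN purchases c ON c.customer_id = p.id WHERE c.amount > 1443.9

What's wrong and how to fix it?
Bug: A WHERE condition on the right-hand table after LEFT JOIN drops unmatched parents

Fix: Move the right-table condition into the ON clause so unmatched parents are kept

Corrected query:
SELECT p.name, c.amount FROM customers p LEFT JOIN purchases c ON c.customer_id = p.id AND c.amount > 1443.9

Result:
name  | amount 
------+--------
Dave  | NULL   
Alice | 1782.89
Eve   | NULL   
Grace | 1670.18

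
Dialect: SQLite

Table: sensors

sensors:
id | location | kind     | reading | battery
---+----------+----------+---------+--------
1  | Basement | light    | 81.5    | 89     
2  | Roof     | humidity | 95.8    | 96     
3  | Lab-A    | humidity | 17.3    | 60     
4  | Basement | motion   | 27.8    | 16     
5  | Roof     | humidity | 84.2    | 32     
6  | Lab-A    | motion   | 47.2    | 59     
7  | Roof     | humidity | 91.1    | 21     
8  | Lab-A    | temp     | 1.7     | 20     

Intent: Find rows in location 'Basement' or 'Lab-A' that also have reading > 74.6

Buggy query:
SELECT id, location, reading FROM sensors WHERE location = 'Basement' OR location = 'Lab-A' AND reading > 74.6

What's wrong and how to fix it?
Bug: AND binds tighter than OR, so this parses as location = 'Basement' OR (location = 'Lab-A' AND reading > 74.6)

Fix: Group the OR with parentheses (or use IN), then AND the threshold

Corrected query:
SELECT id, location, reading FROM sensors WHERE (location = 'Basement' OR location = 'Lab-A') AND reading > 74.6

Result:
id | location | reading
---+----------+--------
1  | Basement | 81.5   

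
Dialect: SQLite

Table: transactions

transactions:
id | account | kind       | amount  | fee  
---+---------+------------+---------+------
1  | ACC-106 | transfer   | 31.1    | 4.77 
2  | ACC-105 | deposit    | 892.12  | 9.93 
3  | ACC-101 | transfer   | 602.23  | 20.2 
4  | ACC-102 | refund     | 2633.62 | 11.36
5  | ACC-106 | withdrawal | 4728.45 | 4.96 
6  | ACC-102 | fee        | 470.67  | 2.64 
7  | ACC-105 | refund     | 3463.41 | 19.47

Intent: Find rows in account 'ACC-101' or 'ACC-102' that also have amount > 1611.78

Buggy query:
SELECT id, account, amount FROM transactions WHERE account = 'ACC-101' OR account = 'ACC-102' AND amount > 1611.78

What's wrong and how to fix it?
Bug: AND binds tighter than OR, so this parses as account = 'ACC-101' OR (account = 'ACC-102' AND amount > 1611.78)

Fix: Add parentheses around the OR so the AND applies to both alternatives

Corrected query:
SELECT id, account, amount FROM transactions WHERE (account = 'ACC-101' OR account = 'ACC-102') AND amount > 1611.78

Result:
id | account | amount 
---+---------+--------
4  | ACC-102 | 2633.62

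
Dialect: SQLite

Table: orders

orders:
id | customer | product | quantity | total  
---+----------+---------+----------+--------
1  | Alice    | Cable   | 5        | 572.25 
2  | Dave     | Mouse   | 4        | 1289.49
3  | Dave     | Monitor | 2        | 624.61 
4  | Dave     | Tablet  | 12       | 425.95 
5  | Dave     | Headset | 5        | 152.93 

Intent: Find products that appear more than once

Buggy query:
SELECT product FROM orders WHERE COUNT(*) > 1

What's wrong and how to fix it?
Bug: WHERE can't reference COUNT(*); aggregates are computed after WHERE

Fix: Group first, then use HAVING for the count condition

Corrected query:
SELECT product FROM orders GROUP BY product HAVING COUNT(*) > 1

Result:
(no rows)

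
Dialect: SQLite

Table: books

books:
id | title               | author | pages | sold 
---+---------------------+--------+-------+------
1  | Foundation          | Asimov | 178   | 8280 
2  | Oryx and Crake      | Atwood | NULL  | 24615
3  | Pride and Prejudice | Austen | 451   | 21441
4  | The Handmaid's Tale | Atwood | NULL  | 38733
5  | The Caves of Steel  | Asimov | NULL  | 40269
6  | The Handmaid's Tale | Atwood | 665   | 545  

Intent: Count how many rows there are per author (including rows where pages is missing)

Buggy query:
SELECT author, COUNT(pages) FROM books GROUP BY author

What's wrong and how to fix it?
Bug: COUNT(column) counts non-NULL values only; rows with NULL pages aren't counted

Fix: Replace COUNT(pages) with COUNT(*)

Corrected query:
SELECT author, COUNT(*) FROM books GROUP BY author

Result:
author | COUNT(*)
-------+---------
Asimov | 2       
Atwood | 3       
Austen | 1       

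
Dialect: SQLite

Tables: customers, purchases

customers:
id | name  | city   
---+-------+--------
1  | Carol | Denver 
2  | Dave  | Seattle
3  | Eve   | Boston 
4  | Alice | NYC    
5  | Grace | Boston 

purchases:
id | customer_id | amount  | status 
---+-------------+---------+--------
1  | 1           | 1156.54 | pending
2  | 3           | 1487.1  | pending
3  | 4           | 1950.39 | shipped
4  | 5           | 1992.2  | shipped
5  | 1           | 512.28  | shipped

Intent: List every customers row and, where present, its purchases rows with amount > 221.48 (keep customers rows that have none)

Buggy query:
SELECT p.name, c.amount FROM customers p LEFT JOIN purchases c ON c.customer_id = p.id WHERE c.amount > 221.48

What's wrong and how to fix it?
Bug: Filtering c.amount in WHERE discards the NULL rows produced by LEFT JOIN, turning it into an inner join

Fix: Move the right-table condition into the ON clause so unmatched parents are kept

Corrected query:
SELECT p.name, c.amount FROM customers p LEFT JOIN purchases c ON c.customer_id = p.id AND c.amount > 221.48

Result:
name  | amount 
------+--------
Carol | 512.28 
Carol | 1156.54
Dave  | NULL   
Eve   | 1487.1 
Alice | 1950.39
Grace | 1992.2 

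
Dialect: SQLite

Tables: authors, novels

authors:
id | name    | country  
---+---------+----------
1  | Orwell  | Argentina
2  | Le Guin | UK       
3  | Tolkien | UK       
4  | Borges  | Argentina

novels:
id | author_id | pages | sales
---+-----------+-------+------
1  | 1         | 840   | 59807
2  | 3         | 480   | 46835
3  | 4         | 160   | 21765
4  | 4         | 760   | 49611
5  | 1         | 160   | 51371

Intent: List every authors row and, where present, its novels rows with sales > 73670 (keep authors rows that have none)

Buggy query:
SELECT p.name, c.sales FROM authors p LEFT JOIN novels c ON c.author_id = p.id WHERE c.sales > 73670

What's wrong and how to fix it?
Bug: Filtering c.sales in WHERE discards the NULL rows produced by LEFT JOIN, turning it into an inner join

Fix: Move the right-table condition into the ON clause so unmatched parents are kept

Corrected query:
SELECT p.name, c.sales FROM authors p LEFT JOIN novels c ON c.author_id = p.id AND c.sales > 73670

Result:
name    | sales
--------+------
Orwell  | NULL 
Le Guin | NULL 
Tolkien | NULL 
Borges  | NULL 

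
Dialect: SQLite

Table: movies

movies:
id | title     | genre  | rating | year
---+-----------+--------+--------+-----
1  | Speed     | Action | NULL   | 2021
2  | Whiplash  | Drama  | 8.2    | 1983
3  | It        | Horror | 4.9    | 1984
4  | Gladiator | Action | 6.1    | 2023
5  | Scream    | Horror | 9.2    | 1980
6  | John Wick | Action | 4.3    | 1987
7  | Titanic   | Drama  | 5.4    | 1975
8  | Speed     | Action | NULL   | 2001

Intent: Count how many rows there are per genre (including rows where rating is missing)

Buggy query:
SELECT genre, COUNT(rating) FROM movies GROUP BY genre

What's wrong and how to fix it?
Bug: COUNT(column) counts non-NULL values only; rows with NULL rating aren't counted

Fix: Use COUNT(*) to count all rows regardless of NULL

Corrected query:
SELECT genre, COUNT(*) FROM movies GROUP BY genre

Result:
genre  | COUNT(*)
-------+---------
Action | 4       
Drama  | 2       
Horror | 2       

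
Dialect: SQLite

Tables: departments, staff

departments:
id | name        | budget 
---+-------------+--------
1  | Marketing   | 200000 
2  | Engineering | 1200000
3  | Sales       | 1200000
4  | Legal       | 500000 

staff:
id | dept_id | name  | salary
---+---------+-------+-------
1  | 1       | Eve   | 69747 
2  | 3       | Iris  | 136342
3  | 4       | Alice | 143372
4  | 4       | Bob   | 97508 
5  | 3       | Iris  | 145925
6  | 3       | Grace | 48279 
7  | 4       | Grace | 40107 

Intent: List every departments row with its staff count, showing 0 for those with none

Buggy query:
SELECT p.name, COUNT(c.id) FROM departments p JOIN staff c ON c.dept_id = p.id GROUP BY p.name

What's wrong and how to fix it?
Bug: An inner join excludes parents with zero children

Fix: Use LEFT JOIN so parents without children still appear (COUNT(c.id) gives 0)

Corrected query:
SELECT p.name, COUNT(c.id) FROM departments p LEFT JOIN staff c ON c.dept_id = p.id GROUP BY p.name

Result:
name        | COUNT(c.id)
------------+------------
Engineering | 0          
Legal       | 3          
Marketing   | 1          
Sales       | 3          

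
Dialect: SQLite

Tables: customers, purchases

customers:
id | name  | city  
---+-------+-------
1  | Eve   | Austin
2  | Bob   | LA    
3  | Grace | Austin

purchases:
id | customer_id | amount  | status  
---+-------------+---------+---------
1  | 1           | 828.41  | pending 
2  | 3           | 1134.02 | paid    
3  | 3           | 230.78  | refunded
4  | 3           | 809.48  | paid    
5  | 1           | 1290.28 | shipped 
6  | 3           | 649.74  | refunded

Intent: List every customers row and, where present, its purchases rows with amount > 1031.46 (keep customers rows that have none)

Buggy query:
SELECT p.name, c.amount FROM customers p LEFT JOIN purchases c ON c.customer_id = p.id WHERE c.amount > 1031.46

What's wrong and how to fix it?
Bug: Filtering c.amount in WHERE discards the NULL rows produced by LEFT JOIN, turning it into an inner join

Fix: Put 'c.amount > 1031.46' in the JOIN's ON clause instead of WHERE

Corrected query:
SELECT p.name, c.amount FROM customers p LEFT JOIN purchases c ON c.customer_id = p.id AND c.amount > 1031.46

Result:
name  | amount 
------+--------
Eve   | 1290.28
Bob   | NULL   
Grace | 1134.02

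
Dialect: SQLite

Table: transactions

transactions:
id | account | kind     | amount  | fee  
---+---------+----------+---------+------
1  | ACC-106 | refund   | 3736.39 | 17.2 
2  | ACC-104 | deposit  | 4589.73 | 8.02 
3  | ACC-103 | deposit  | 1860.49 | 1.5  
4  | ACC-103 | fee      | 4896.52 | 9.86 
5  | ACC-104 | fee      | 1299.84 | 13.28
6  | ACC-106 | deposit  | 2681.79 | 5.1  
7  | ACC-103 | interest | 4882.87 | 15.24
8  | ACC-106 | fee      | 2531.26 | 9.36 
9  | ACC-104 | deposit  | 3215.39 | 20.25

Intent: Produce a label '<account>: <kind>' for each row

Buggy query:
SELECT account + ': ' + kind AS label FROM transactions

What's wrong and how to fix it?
Bug: SQLite uses || for string concatenation; + coerces text to numbers (yielding 0)

Fix: Replace + with || to concatenate text

Corrected query:
SELECT account || ': ' || kind AS label FROM transactions

Result:
label            
-----------------
ACC-106: refund  
ACC-104: deposit 
ACC-103: deposit 
ACC-103: fee     
ACC-104: fee     
ACC-106: deposit 
ACC-103: interest
ACC-106: fee     
ACC-104: deposit 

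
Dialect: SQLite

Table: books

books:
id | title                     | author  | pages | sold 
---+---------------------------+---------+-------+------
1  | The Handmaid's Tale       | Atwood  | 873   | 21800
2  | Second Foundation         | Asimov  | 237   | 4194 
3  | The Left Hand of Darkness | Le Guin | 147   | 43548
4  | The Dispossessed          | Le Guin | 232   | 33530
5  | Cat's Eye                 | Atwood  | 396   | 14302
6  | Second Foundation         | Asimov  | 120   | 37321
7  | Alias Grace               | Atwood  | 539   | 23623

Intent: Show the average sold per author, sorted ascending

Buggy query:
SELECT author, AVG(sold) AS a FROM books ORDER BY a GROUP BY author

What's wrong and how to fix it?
Bug: ORDER BY appears before GROUP BY; SQL clause order requires GROUP BY first

Fix: Reorder: SELECT … FROM … GROUP BY … ORDER BY …

Corrected query:
SELECT author, AVG(sold) AS a FROM books GROUP BY author ORDER BY a

Result:
author  | a           
--------+-------------
Atwood  | 19908.333333
Asimov  | 20757.5     
Le Guin | 38539       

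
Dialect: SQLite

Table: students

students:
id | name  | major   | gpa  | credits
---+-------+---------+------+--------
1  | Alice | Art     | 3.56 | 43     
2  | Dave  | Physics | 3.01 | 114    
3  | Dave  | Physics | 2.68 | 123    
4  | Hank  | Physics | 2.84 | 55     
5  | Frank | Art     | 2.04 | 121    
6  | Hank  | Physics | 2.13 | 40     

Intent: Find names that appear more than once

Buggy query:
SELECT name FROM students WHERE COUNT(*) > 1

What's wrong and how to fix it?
Bug: WHERE can't reference COUNT(*); aggregates are computed after WHERE

Fix: GROUP BY name, then filter groups with HAVING COUNT(*) > 1

Corrected query:
SELECT name FROM students GROUP BY name HAVING COUNT(*) > 1

Result:
name
----
Dave
Hank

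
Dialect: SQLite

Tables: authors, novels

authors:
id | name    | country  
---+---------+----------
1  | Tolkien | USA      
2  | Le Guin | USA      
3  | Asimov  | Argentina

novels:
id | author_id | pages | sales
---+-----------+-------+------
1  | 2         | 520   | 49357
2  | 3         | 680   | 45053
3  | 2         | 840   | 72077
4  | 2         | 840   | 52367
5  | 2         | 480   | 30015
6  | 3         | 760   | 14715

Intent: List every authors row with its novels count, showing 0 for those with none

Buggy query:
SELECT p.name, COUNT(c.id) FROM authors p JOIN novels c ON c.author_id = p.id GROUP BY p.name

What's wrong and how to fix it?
Bug: An inner join excludes parents with zero children

Fix: Switch to LEFT JOIN to retain unmatched parent rows

Corrected query:
SELECT p.name, COUNT(c.id) FROM authors p LEFT JOIN novels c ON c.author_id = p.id GROUP BY p.name

Result:
name    | COUNT(c.id)
--------+------------
Asimov  | 2          
Le Guin | 4          
Tolkien | 0          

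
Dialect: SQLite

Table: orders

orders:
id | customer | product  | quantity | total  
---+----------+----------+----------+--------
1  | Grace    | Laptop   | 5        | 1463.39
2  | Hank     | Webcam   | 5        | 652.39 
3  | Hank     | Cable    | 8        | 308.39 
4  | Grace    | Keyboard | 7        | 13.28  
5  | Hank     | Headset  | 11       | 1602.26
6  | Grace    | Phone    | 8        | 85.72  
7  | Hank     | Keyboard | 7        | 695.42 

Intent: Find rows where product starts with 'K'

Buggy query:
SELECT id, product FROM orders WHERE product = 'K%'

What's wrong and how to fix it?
Bug: Wildcards only work with LIKE; '=' treats '%' as a literal character

Fix: Replace '=' with LIKE so 'K%' is treated as a pattern

Corrected query:
SELECT id, product FROM orders WHERE product LIKE 'K%'

Result:
id | product 
---+---------
4  | Keyboard
7  | Keyboard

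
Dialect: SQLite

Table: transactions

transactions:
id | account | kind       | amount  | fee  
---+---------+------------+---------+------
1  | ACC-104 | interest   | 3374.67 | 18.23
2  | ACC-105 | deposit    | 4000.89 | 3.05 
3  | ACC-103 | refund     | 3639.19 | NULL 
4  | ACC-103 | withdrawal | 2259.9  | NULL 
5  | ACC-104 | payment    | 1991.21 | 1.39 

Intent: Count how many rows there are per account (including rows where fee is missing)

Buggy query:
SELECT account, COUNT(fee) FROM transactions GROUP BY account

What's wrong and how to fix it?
Bug: COUNT(fee) skips NULLs, so groups with missing fee are undercounted

Fix: Use COUNT(*) to count all rows regardless of NULL

Corrected query:
SELECT account, COUNT(*) FROM transactions GROUP BY account

Result:
account | COUNT(*)
--------+---------
ACC-103 | 2       
ACC-104 | 2       
ACC-105 | 1       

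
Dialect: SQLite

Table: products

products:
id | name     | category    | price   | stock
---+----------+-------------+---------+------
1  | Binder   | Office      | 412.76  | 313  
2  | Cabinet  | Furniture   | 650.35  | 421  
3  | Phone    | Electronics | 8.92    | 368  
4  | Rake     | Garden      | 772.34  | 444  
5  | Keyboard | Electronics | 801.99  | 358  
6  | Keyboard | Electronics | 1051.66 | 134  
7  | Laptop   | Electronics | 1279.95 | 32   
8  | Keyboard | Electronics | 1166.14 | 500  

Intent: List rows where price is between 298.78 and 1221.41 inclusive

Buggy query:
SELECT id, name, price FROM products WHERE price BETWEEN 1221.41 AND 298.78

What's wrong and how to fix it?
Bug: BETWEEN expects the lower bound first; with 1221.41 AND 298.78 the range is empty

Fix: Write BETWEEN 298.78 AND 1221.41

Corrected query:
SELECT id, name, price FROM products WHERE price BETWEEN 298.78 AND 1221.41

Result:
id | name     | price  
---+----------+--------
1  | Binder   | 412.76 
2  | Cabinet  | 650.35 
4  | Rake     | 772.34 
5  | Keyboard | 801.99 
6  | Keyboard | 1051.66
8  | Keyboard | 1166.14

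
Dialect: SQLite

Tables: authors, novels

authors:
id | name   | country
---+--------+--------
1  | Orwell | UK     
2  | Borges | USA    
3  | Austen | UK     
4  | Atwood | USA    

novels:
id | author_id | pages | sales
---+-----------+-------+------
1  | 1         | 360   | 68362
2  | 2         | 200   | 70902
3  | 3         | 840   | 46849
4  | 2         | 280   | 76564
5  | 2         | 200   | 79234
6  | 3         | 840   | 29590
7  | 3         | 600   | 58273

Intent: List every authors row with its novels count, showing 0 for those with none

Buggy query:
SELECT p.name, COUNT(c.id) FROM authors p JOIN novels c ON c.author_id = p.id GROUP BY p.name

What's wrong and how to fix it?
Bug: An inner join excludes parents with zero children

Fix: Use LEFT JOIN so parents without children still appear (COUNT(c.id) gives 0)

Corrected query:
SELECT p.name, COUNT(c.id) FROM authors p LEFT JOIN novels c ON c.author_id = p.id GROUP BY p.name

Result:
name   | COUNT(c.id)
-------+------------
Atwood | 0          
Austen | 3          
Borges | 3          
Orwell | 1          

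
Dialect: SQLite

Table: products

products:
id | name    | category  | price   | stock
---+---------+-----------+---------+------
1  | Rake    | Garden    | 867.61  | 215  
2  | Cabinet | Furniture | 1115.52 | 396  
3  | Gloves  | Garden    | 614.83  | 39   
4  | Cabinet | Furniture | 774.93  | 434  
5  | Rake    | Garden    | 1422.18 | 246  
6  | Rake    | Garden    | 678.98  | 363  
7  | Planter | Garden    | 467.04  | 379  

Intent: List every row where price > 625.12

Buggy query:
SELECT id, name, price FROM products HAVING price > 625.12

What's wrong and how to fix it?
Bug: HAVING filters the output of aggregation, but this query has no GROUP BY and no aggregate functions, so SQLite rejects it (HAVING clause on a non-aggregate query); the condition here is per row

Fix: Replace HAVING with WHERE since the condition applies to individual rows

Corrected query:
SELECT id, name, price FROM products WHERE price > 625.12

Result:
id | name    | price  
---+---------+--------
1  | Rake    | 867.61 
2  | Cabinet | 1115.52
4  | Cabinet | 774.93 
5  | Rake    | 1422.18
6  | Rake    | 678.98 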